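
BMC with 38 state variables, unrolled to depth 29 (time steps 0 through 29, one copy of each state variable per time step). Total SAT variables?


BMC unrolls to depth k, creating one copy of each state var for steps 0..k.
Step count = 29 + 1 = 30 (steps 0 through 29)
Vars per step = 38
Total = 38 * 30 = 1140

1140


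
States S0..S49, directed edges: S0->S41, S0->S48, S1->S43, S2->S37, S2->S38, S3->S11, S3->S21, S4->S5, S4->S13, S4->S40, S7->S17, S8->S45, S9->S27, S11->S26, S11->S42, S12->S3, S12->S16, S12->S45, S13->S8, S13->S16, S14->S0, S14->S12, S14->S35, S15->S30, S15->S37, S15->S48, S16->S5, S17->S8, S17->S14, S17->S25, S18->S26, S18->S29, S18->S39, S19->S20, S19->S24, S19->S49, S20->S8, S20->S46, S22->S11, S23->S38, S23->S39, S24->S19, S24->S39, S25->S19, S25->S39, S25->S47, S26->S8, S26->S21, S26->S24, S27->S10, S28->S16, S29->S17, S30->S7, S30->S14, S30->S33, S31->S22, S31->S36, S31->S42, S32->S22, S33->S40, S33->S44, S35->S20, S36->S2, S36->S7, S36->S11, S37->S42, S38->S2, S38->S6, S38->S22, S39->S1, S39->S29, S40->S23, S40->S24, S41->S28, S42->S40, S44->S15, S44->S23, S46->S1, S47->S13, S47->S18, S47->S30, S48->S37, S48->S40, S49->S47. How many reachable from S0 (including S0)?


BFS from S0:
  layer 0: {S0}
  layer 1: {S41, S48}
  layer 2: {S28, S37, S40}
  layer 3: {S16, S23, S24, S42}
  layer 4: {S5, S19, S38, S39}
  layer 5: {S1, S2, S6, S20, S22, S29, S49}
  layer 6: {S8, S11, S17, S43, S46, S47}
  layer 7: {S13, S14, S18, S25, S26, S30, S45}
  layer 8: {S7, S12, S21, S33, S35}
  layer 9: {S3, S44}
  layer 10: {S15}
Reachable set: {S0, S1, S2, S3, S5, S6, S7, S8, S11, S12, S13, S14, S15, S16, S17, S18, S19, S20, S21, S22, S23, S24, S25, S26, S28, S29, S30, S33, S35, S37, S38, S39, S40, S41, S42, S43, S44, S45, S46, S47, S48, S49}
Count = 42

42


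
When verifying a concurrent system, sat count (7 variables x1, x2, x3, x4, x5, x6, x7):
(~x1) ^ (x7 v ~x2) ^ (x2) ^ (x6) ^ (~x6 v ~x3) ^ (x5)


CNF with 6 clauses over 7 vars (128 assignments).
An assignment satisfies CNF iff every clause has >=1 true literal.
Check each row (bits = x1,x2,x3,x4,x5,x6,x7; clause T/F shown):
  row 0 [0000000]: clauses=TTFFTF -> 0
  row 1 [0000001]: clauses=TTFFTF -> 0
  row 2 [0000010]: clauses=TTFTTF -> 0
  row 3 [0000011]: clauses=TTFTTF -> 0
  row 4 [0000100]: clauses=TTFFTT -> 0
  (every remaining row is evaluated the same way; all 128 results are listed next)
Full result column, 8 rows per line (x1,x2,x3,x4 fixed per line; x5,x6,x7 runs 000..111 left to right):
  rows 0-7 [x1,x2,x3,x4=0000]: 00000000  (ones: 0)
  rows 8-15 [x1,x2,x3,x4=0001]: 00000000  (ones: 0)
  rows 16-23 [x1,x2,x3,x4=0010]: 00000000  (ones: 0)
  rows 24-31 [x1,x2,x3,x4=0011]: 00000000  (ones: 0)
  rows 32-39 [x1,x2,x3,x4=0100]: 00000001  (ones: 1)
  rows 40-47 [x1,x2,x3,x4=0101]: 00000001  (ones: 1)
  rows 48-55 [x1,x2,x3,x4=0110]: 00000000  (ones: 0)
  rows 56-63 [x1,x2,x3,x4=0111]: 00000000  (ones: 0)
  rows 64-71 [x1,x2,x3,x4=1000]: 00000000  (ones: 0)
  rows 72-79 [x1,x2,x3,x4=1001]: 00000000  (ones: 0)
  rows 80-87 [x1,x2,x3,x4=1010]: 00000000  (ones: 0)
  rows 88-95 [x1,x2,x3,x4=1011]: 00000000  (ones: 0)
  rows 96-103 [x1,x2,x3,x4=1100]: 00000000  (ones: 0)
  rows 104-111 [x1,x2,x3,x4=1101]: 00000000  (ones: 0)
  rows 112-119 [x1,x2,x3,x4=1110]: 00000000  (ones: 0)
  rows 120-127 [x1,x2,x3,x4=1111]: 00000000  (ones: 0)
Satisfying assignments = 0+0+0+0+1+1+0+0+0+0+0+0+0+0+0+0 = 2

2


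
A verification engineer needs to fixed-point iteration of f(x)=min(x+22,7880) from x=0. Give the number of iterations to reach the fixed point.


Step 1: x=0, cap=7880, increment=22
Step 2: x grows by 22 each step until capped at 7880; fixed point is x=7880
Step 3: iterations = ceil(7880/22) = 359

359


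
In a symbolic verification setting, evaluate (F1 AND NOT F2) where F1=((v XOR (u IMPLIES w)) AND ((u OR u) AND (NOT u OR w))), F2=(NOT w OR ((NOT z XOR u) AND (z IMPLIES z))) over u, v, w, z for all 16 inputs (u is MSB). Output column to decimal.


F1 = ((v XOR (u IMPLIES w)) AND ((u OR u) AND (NOT u OR w)))
F2 = (NOT w OR ((NOT z XOR u) AND (z IMPLIES z)))
Counterexample to F1=>F2 is where F1=1 and F2=0.
Evaluate each row (bits = u,v,w,z, MSB first):
  row 0 [0000]: F1=0 F2=1 -> F1&~F2 -> 0
  row 1 [0001]: F1=0 F2=1 -> F1&~F2 -> 0
  row 2 [0010]: F1=0 F2=1 -> F1&~F2 -> 0
  row 3 [0011]: F1=0 F2=0 -> F1&~F2 -> 0
  row 4 [0100]: F1=0 F2=1 -> F1&~F2 -> 0
  row 5 [0101]: F1=0 F2=1 -> F1&~F2 -> 0
  row 6 [0110]: F1=0 F2=1 -> F1&~F2 -> 0
  row 7 [0111]: F1=0 F2=0 -> F1&~F2 -> 0
  row 8 [1000]: F1=0 F2=1 -> F1&~F2 -> 0
  row 9 [1001]: F1=0 F2=1 -> F1&~F2 -> 0
  row 10 [1010]: F1=1 F2=0 -> F1&~F2 -> 1
  row 11 [1011]: F1=1 F2=1 -> F1&~F2 -> 0
  row 12 [1100]: F1=0 F2=1 -> F1&~F2 -> 0
  row 13 [1101]: F1=0 F2=1 -> F1&~F2 -> 0
  row 14 [1110]: F1=0 F2=0 -> F1&~F2 -> 0
  row 15 [1111]: F1=0 F2=1 -> F1&~F2 -> 0
Full result column, 4 rows per line (u,v fixed per line; w,z runs 00..11 left to right):
  rows 0-3 [u,v=00]: 0000  = hex 0
  rows 4-7 [u,v=01]: 0000  = hex 0
  rows 8-11 [u,v=10]: 0010  = hex 2
  rows 12-15 [u,v=11]: 0000  = hex 0
Counterexample vector (row 0 .. row 15) = 0000000000100000
Output column grouped in 4s = 0000 0000 0010 0000 = 0x0020
Convert to decimal digit by digit (value = value*16 + digit):
  0 -> 0
  0*16 + 0 = 0
  0*16 + 2 = 2
  2*16 + 0 = 32
Decimal = 32

32


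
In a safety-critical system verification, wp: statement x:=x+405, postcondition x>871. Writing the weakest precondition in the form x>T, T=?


Formula: wp(x:=E, P) = P[E/x] (substitute E for x in postcondition)
Step 1: Postcondition: x>871
Step 2: Substitute x+405 for x: x+405>871
Step 3: Solve for x: x > 871-405 = 466

466


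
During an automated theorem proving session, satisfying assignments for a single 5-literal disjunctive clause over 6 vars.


Step 1: Total=2^6=64
Step 2: Unsat when all 5 false: 2^1=2
Step 3: Sat=64-2=62

62


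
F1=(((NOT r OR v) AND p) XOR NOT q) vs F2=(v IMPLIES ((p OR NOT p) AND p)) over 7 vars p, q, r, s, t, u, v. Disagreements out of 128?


F1 = (((NOT r OR v) AND p) XOR NOT q)
F2 = (v IMPLIES ((p OR NOT p) AND p))
Evaluate both on each of 128 rows (bits = p,q,r,s,t,u,v):
  row 0 [0000000]: F1=1 F2=1 -> 0
  row 1 [0000001]: F1=1 F2=0 (differ) -> 1
  row 2 [0000010]: F1=1 F2=1 -> 0
  row 3 [0000011]: F1=1 F2=0 (differ) -> 1
  row 4 [0000100]: F1=1 F2=1 -> 0
  (every remaining row is evaluated the same way; all 128 results are listed next)
Full result column, 8 rows per line (p,q,r,s fixed per line; t,u,v runs 000..111 left to right):
  rows 0-7 [p,q,r,s=0000]: 01010101  (ones: 4)
  rows 8-15 [p,q,r,s=0001]: 01010101  (ones: 4)
  rows 16-23 [p,q,r,s=0010]: 01010101  (ones: 4)
  rows 24-31 [p,q,r,s=0011]: 01010101  (ones: 4)
  rows 32-39 [p,q,r,s=0100]: 10101010  (ones: 4)
  rows 40-47 [p,q,r,s=0101]: 10101010  (ones: 4)
  rows 48-55 [p,q,r,s=0110]: 10101010  (ones: 4)
  rows 56-63 [p,q,r,s=0111]: 10101010  (ones: 4)
  rows 64-71 [p,q,r,s=1000]: 11111111  (ones: 8)
  rows 72-79 [p,q,r,s=1001]: 11111111  (ones: 8)
  rows 80-87 [p,q,r,s=1010]: 01010101  (ones: 4)
  rows 88-95 [p,q,r,s=1011]: 01010101  (ones: 4)
  rows 96-103 [p,q,r,s=1100]: 00000000  (ones: 0)
  rows 104-111 [p,q,r,s=1101]: 00000000  (ones: 0)
  rows 112-119 [p,q,r,s=1110]: 10101010  (ones: 4)
  rows 120-127 [p,q,r,s=1111]: 10101010  (ones: 4)
Disagreements = 4+4+4+4+4+4+4+4+8+8+4+4+0+0+4+4 = 64

64


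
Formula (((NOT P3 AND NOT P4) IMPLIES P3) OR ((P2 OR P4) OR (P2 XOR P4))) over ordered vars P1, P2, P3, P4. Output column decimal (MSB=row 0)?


Formula: (((NOT P3 AND NOT P4) IMPLIES P3) OR ((P2 OR P4) OR (P2 XOR P4))) over P1, P2, P3, P4 (16 rows)
Evaluate each row (bits = P1,P2,P3,P4, MSB first):
  row 0 [0000]: (((NOT 0 AND NOT 0) IMPLIES 0) OR ((0 OR 0) OR (0 XOR 0))) -> 0
  row 1 [0001]: (((NOT 0 AND NOT 1) IMPLIES 0) OR ((0 OR 1) OR (0 XOR 1))) -> 1
  row 2 [0010]: (((NOT 1 AND NOT 0) IMPLIES 1) OR ((0 OR 0) OR (0 XOR 0))) -> 1
  row 3 [0011]: (((NOT 1 AND NOT 1) IMPLIES 1) OR ((0 OR 1) OR (0 XOR 1))) -> 1
  row 4 [0100]: (((NOT 0 AND NOT 0) IMPLIES 0) OR ((1 OR 0) OR (1 XOR 0))) -> 1
  row 5 [0101]: (((NOT 0 AND NOT 1) IMPLIES 0) OR ((1 OR 1) OR (1 XOR 1))) -> 1
  row 6 [0110]: (((NOT 1 AND NOT 0) IMPLIES 1) OR ((1 OR 0) OR (1 XOR 0))) -> 1
  row 7 [0111]: (((NOT 1 AND NOT 1) IMPLIES 1) OR ((1 OR 1) OR (1 XOR 1))) -> 1
  row 8 [1000]: (((NOT 0 AND NOT 0) IMPLIES 0) OR ((0 OR 0) OR (0 XOR 0))) -> 0
  row 9 [1001]: (((NOT 0 AND NOT 1) IMPLIES 0) OR ((0 OR 1) OR (0 XOR 1))) -> 1
  row 10 [1010]: (((NOT 1 AND NOT 0) IMPLIES 1) OR ((0 OR 0) OR (0 XOR 0))) -> 1
  row 11 [1011]: (((NOT 1 AND NOT 1) IMPLIES 1) OR ((0 OR 1) OR (0 XOR 1))) -> 1
  row 12 [1100]: (((NOT 0 AND NOT 0) IMPLIES 0) OR ((1 OR 0) OR (1 XOR 0))) -> 1
  row 13 [1101]: (((NOT 0 AND NOT 1) IMPLIES 0) OR ((1 OR 1) OR (1 XOR 1))) -> 1
  row 14 [1110]: (((NOT 1 AND NOT 0) IMPLIES 1) OR ((1 OR 0) OR (1 XOR 0))) -> 1
  row 15 [1111]: (((NOT 1 AND NOT 1) IMPLIES 1) OR ((1 OR 1) OR (1 XOR 1))) -> 1
Full result column, 4 rows per line (P1,P2 fixed per line; P3,P4 runs 00..11 left to right):
  rows 0-3 [P1,P2=00]: 0111  = hex 7
  rows 4-7 [P1,P2=01]: 1111  = hex F
  rows 8-11 [P1,P2=10]: 0111  = hex 7
  rows 12-15 [P1,P2=11]: 1111  = hex F
Output column (row 0 .. row 15) = 0111111101111111
Output column grouped in 4s = 0111 1111 0111 1111 = 0x7F7F
Convert to decimal digit by digit (value = value*16 + digit):
  7 -> 7
  7*16 + 15 (F) = 127
  127*16 + 7 = 2039
  2039*16 + 15 (F) = 32639
Decimal = 32639

32639


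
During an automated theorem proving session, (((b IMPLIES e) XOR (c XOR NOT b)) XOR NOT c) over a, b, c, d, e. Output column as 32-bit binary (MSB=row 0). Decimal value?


Formula: (((b IMPLIES e) XOR (c XOR NOT b)) XOR NOT c) over a, b, c, d, e (32 rows)
Evaluate each row (bits = a,b,c,d,e, MSB first):
  row 0 [00000]: (((0 IMPLIES 0) XOR (0 XOR NOT 0)) XOR NOT 0) -> 1
  row 1 [00001]: (((0 IMPLIES 1) XOR (0 XOR NOT 0)) XOR NOT 0) -> 1
  row 2 [00010]: (((0 IMPLIES 0) XOR (0 XOR NOT 0)) XOR NOT 0) -> 1
  row 3 [00011]: (((0 IMPLIES 1) XOR (0 XOR NOT 0)) XOR NOT 0) -> 1
  row 4 [00100]: (((0 IMPLIES 0) XOR (1 XOR NOT 0)) XOR NOT 1) -> 1
  row 5 [00101]: (((0 IMPLIES 1) XOR (1 XOR NOT 0)) XOR NOT 1) -> 1
  row 6 [00110]: (((0 IMPLIES 0) XOR (1 XOR NOT 0)) XOR NOT 1) -> 1
  row 7 [00111]: (((0 IMPLIES 1) XOR (1 XOR NOT 0)) XOR NOT 1) -> 1
  row 8 [01000]: (((1 IMPLIES 0) XOR (0 XOR NOT 1)) XOR NOT 0) -> 1
  row 9 [01001]: (((1 IMPLIES 1) XOR (0 XOR NOT 1)) XOR NOT 0) -> 0
  row 10 [01010]: (((1 IMPLIES 0) XOR (0 XOR NOT 1)) XOR NOT 0) -> 1
  row 11 [01011]: (((1 IMPLIES 1) XOR (0 XOR NOT 1)) XOR NOT 0) -> 0
  row 12 [01100]: (((1 IMPLIES 0) XOR (1 XOR NOT 1)) XOR NOT 1) -> 1
  row 13 [01101]: (((1 IMPLIES 1) XOR (1 XOR NOT 1)) XOR NOT 1) -> 0
  row 14 [01110]: (((1 IMPLIES 0) XOR (1 XOR NOT 1)) XOR NOT 1) -> 1
  row 15 [01111]: (((1 IMPLIES 1) XOR (1 XOR NOT 1)) XOR NOT 1) -> 0
  row 16 [10000]: (((0 IMPLIES 0) XOR (0 XOR NOT 0)) XOR NOT 0) -> 1
  row 17 [10001]: (((0 IMPLIES 1) XOR (0 XOR NOT 0)) XOR NOT 0) -> 1
  row 18 [10010]: (((0 IMPLIES 0) XOR (0 XOR NOT 0)) XOR NOT 0) -> 1
  row 19 [10011]: (((0 IMPLIES 1) XOR (0 XOR NOT 0)) XOR NOT 0) -> 1
  row 20 [10100]: (((0 IMPLIES 0) XOR (1 XOR NOT 0)) XOR NOT 1) -> 1
  row 21 [10101]: (((0 IMPLIES 1) XOR (1 XOR NOT 0)) XOR NOT 1) -> 1
  row 22 [10110]: (((0 IMPLIES 0) XOR (1 XOR NOT 0)) XOR NOT 1) -> 1
  row 23 [10111]: (((0 IMPLIES 1) XOR (1 XOR NOT 0)) XOR NOT 1) -> 1
  row 24 [11000]: (((1 IMPLIES 0) XOR (0 XOR NOT 1)) XOR NOT 0) -> 1
  row 25 [11001]: (((1 IMPLIES 1) XOR (0 XOR NOT 1)) XOR NOT 0) -> 0
  row 26 [11010]: (((1 IMPLIES 0) XOR (0 XOR NOT 1)) XOR NOT 0) -> 1
  row 27 [11011]: (((1 IMPLIES 1) XOR (0 XOR NOT 1)) XOR NOT 0) -> 0
  row 28 [11100]: (((1 IMPLIES 0) XOR (1 XOR NOT 1)) XOR NOT 1) -> 1
  row 29 [11101]: (((1 IMPLIES 1) XOR (1 XOR NOT 1)) XOR NOT 1) -> 0
  row 30 [11110]: (((1 IMPLIES 0) XOR (1 XOR NOT 1)) XOR NOT 1) -> 1
  row 31 [11111]: (((1 IMPLIES 1) XOR (1 XOR NOT 1)) XOR NOT 1) -> 0
Full result column, 4 rows per line (a,b,c fixed per line; d,e runs 00..11 left to right):
  rows 0-3 [a,b,c=000]: 1111  = hex F
  rows 4-7 [a,b,c=001]: 1111  = hex F
  rows 8-11 [a,b,c=010]: 1010  = hex A
  rows 12-15 [a,b,c=011]: 1010  = hex A
  rows 16-19 [a,b,c=100]: 1111  = hex F
  rows 20-23 [a,b,c=101]: 1111  = hex F
  rows 24-27 [a,b,c=110]: 1010  = hex A
  rows 28-31 [a,b,c=111]: 1010  = hex A
Output column (row 0 .. row 31) = 11111111101010101111111110101010
Output column grouped in 4s = 1111 1111 1010 1010 1111 1111 1010 1010 = 0xFFAAFFAA
Convert to decimal digit by digit (value = value*16 + digit):
  F -> 15
  15*16 + 15 (F) = 255
  255*16 + 10 (A) = 4090
  4090*16 + 10 (A) = 65450
  65450*16 + 15 (F) = 1047215
  1047215*16 + 15 (F) = 16755455
  16755455*16 + 10 (A) = 268087290
  268087290*16 + 10 (A) = 4289396650
Decimal = 4289396650

4289396650


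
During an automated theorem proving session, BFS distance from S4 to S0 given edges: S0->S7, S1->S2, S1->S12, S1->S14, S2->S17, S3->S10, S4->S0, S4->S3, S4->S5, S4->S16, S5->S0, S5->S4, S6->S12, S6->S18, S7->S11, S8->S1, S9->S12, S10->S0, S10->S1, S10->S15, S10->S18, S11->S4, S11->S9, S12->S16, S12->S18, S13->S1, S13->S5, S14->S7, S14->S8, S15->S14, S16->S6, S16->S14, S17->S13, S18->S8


BFS layer-by-layer from S4:
  dist 0: {S4}
  dist 1: {S0, S3, S5, S16}
  -> S0 reached at distance 1
Shortest path length = 1

1


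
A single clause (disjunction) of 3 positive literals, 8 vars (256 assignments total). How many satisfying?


Step 1: Total=2^8=256
Step 2: Unsat when all 3 false: 2^5=32
Step 3: Sat=256-32=224

224


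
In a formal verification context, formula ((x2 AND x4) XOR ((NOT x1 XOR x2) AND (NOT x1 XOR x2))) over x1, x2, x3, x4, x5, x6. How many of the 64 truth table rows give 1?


Formula: ((x2 AND x4) XOR ((NOT x1 XOR x2) AND (NOT x1 XOR x2))) over 6 vars (64 rows)
Evaluate each row (x1, x2, x3, x4, x5, x6 as bits, MSB first):
  row 0 [000000]: ((0 AND 0) XOR ((NOT 0 XOR 0) AND (NOT 0 XOR 0))) -> 1
  row 1 [000001]: ((0 AND 0) XOR ((NOT 0 XOR 0) AND (NOT 0 XOR 0))) -> 1
  row 2 [000010]: ((0 AND 0) XOR ((NOT 0 XOR 0) AND (NOT 0 XOR 0))) -> 1
  row 3 [000011]: ((0 AND 0) XOR ((NOT 0 XOR 0) AND (NOT 0 XOR 0))) -> 1
  row 4 [000100]: ((0 AND 1) XOR ((NOT 0 XOR 0) AND (NOT 0 XOR 0))) -> 1
  (every remaining row is evaluated the same way; all 64 results are listed next)
Full result column, 8 rows per line (x1,x2,x3 fixed per line; x4,x5,x6 runs 000..111 left to right):
  rows 0-7 [x1,x2,x3=000]: 11111111  (ones: 8)
  rows 8-15 [x1,x2,x3=001]: 11111111  (ones: 8)
  rows 16-23 [x1,x2,x3=010]: 00001111  (ones: 4)
  rows 24-31 [x1,x2,x3=011]: 00001111  (ones: 4)
  rows 32-39 [x1,x2,x3=100]: 00000000  (ones: 0)
  rows 40-47 [x1,x2,x3=101]: 00000000  (ones: 0)
  rows 48-55 [x1,x2,x3=110]: 11110000  (ones: 4)
  rows 56-63 [x1,x2,x3=111]: 11110000  (ones: 4)
Count of 1-rows = 8+8+4+4+0+0+4+4 = 32

32


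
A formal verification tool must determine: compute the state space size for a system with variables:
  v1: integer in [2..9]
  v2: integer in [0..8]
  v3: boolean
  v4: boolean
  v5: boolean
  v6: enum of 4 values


State space = product of domain sizes of all variables.
Domain sizes:
  v1 (integer in [2..9]): 8
  v2 (integer in [0..8]): 9
  v3 (boolean): 2
  v4 (boolean): 2
  v5 (boolean): 2
  v6 (enum of 4 values): 4
Product = 8 * 9 * 2 * 2 * 2 * 4 = 2304

2304


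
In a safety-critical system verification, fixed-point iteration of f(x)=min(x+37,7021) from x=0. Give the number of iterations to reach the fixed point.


Step 1: x=0, cap=7021, increment=37
Step 2: x grows by 37 each step until capped at 7021; fixed point is x=7021
Step 3: iterations = ceil(7021/37) = 190

190


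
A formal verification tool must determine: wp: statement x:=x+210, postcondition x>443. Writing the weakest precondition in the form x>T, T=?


Formula: wp(x:=E, P) = P[E/x] (substitute E for x in postcondition)
Step 1: Postcondition: x>443
Step 2: Substitute x+210 for x: x+210>443
Step 3: Solve for x: x > 443-210 = 233

233


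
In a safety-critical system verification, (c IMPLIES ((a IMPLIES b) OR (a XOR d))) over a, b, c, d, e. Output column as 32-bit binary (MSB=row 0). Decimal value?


Formula: (c IMPLIES ((a IMPLIES b) OR (a XOR d))) over a, b, c, d, e (32 rows)
Evaluate each row (bits = a,b,c,d,e, MSB first):
  row 0 [00000]: (0 IMPLIES ((0 IMPLIES 0) OR (0 XOR 0))) -> 1
  row 1 [00001]: (0 IMPLIES ((0 IMPLIES 0) OR (0 XOR 0))) -> 1
  row 2 [00010]: (0 IMPLIES ((0 IMPLIES 0) OR (0 XOR 1))) -> 1
  row 3 [00011]: (0 IMPLIES ((0 IMPLIES 0) OR (0 XOR 1))) -> 1
  row 4 [00100]: (1 IMPLIES ((0 IMPLIES 0) OR (0 XOR 0))) -> 1
  row 5 [00101]: (1 IMPLIES ((0 IMPLIES 0) OR (0 XOR 0))) -> 1
  row 6 [00110]: (1 IMPLIES ((0 IMPLIES 0) OR (0 XOR 1))) -> 1
  row 7 [00111]: (1 IMPLIES ((0 IMPLIES 0) OR (0 XOR 1))) -> 1
  row 8 [01000]: (0 IMPLIES ((0 IMPLIES 1) OR (0 XOR 0))) -> 1
  row 9 [01001]: (0 IMPLIES ((0 IMPLIES 1) OR (0 XOR 0))) -> 1
  row 10 [01010]: (0 IMPLIES ((0 IMPLIES 1) OR (0 XOR 1))) -> 1
  row 11 [01011]: (0 IMPLIES ((0 IMPLIES 1) OR (0 XOR 1))) -> 1
  row 12 [01100]: (1 IMPLIES ((0 IMPLIES 1) OR (0 XOR 0))) -> 1
  row 13 [01101]: (1 IMPLIES ((0 IMPLIES 1) OR (0 XOR 0))) -> 1
  row 14 [01110]: (1 IMPLIES ((0 IMPLIES 1) OR (0 XOR 1))) -> 1
  row 15 [01111]: (1 IMPLIES ((0 IMPLIES 1) OR (0 XOR 1))) -> 1
  row 16 [10000]: (0 IMPLIES ((1 IMPLIES 0) OR (1 XOR 0))) -> 1
  row 17 [10001]: (0 IMPLIES ((1 IMPLIES 0) OR (1 XOR 0))) -> 1
  row 18 [10010]: (0 IMPLIES ((1 IMPLIES 0) OR (1 XOR 1))) -> 1
  row 19 [10011]: (0 IMPLIES ((1 IMPLIES 0) OR (1 XOR 1))) -> 1
  row 20 [10100]: (1 IMPLIES ((1 IMPLIES 0) OR (1 XOR 0))) -> 1
  row 21 [10101]: (1 IMPLIES ((1 IMPLIES 0) OR (1 XOR 0))) -> 1
  row 22 [10110]: (1 IMPLIES ((1 IMPLIES 0) OR (1 XOR 1))) -> 0
  row 23 [10111]: (1 IMPLIES ((1 IMPLIES 0) OR (1 XOR 1))) -> 0
  row 24 [11000]: (0 IMPLIES ((1 IMPLIES 1) OR (1 XOR 0))) -> 1
  row 25 [11001]: (0 IMPLIES ((1 IMPLIES 1) OR (1 XOR 0))) -> 1
  row 26 [11010]: (0 IMPLIES ((1 IMPLIES 1) OR (1 XOR 1))) -> 1
  row 27 [11011]: (0 IMPLIES ((1 IMPLIES 1) OR (1 XOR 1))) -> 1
  row 28 [11100]: (1 IMPLIES ((1 IMPLIES 1) OR (1 XOR 0))) -> 1
  row 29 [11101]: (1 IMPLIES ((1 IMPLIES 1) OR (1 XOR 0))) -> 1
  row 30 [11110]: (1 IMPLIES ((1 IMPLIES 1) OR (1 XOR 1))) -> 1
  row 31 [11111]: (1 IMPLIES ((1 IMPLIES 1) OR (1 XOR 1))) -> 1
Full result column, 4 rows per line (a,b,c fixed per line; d,e runs 00..11 left to right):
  rows 0-3 [a,b,c=000]: 1111  = hex F
  rows 4-7 [a,b,c=001]: 1111  = hex F
  rows 8-11 [a,b,c=010]: 1111  = hex F
  rows 12-15 [a,b,c=011]: 1111  = hex F
  rows 16-19 [a,b,c=100]: 1111  = hex F
  rows 20-23 [a,b,c=101]: 1100  = hex C
  rows 24-27 [a,b,c=110]: 1111  = hex F
  rows 28-31 [a,b,c=111]: 1111  = hex F
Output column (row 0 .. row 31) = 11111111111111111111110011111111
Output column grouped in 4s = 1111 1111 1111 1111 1111 1100 1111 1111 = 0xFFFFFCFF
Convert to decimal digit by digit (value = value*16 + digit):
  F -> 15
  15*16 + 15 (F) = 255
  255*16 + 15 (F) = 4095
  4095*16 + 15 (F) = 65535
  65535*16 + 15 (F) = 1048575
  1048575*16 + 12 (C) = 16777212
  16777212*16 + 15 (F) = 268435407
  268435407*16 + 15 (F) = 4294966527
Decimal = 4294966527

4294966527


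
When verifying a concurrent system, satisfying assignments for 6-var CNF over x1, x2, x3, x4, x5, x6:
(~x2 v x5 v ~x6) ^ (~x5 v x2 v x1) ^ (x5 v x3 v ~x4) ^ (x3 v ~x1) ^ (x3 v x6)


CNF with 5 clauses over 6 vars (64 assignments).
An assignment satisfies CNF iff every clause has >=1 true literal.
Check each row (bits = x1,x2,x3,x4,x5,x6; clause T/F shown):
  row 0 [000000]: clauses=TTTTF -> 0
  row 1 [000001]: clauses=TTTTT -> 1
  row 2 [000010]: clauses=TFTTF -> 0
  row 3 [000011]: clauses=TFTTT -> 0
  row 4 [000100]: clauses=TTFTF -> 0
  (every remaining row is evaluated the same way; all 64 results are listed next)
Full result column, 8 rows per line (x1,x2,x3 fixed per line; x4,x5,x6 runs 000..111 left to right):
  rows 0-7 [x1,x2,x3=000]: 01000000  (ones: 1)
  rows 8-15 [x1,x2,x3=001]: 11001100  (ones: 4)
  rows 16-23 [x1,x2,x3=010]: 00010001  (ones: 2)
  rows 24-31 [x1,x2,x3=011]: 10111011  (ones: 6)
  rows 32-39 [x1,x2,x3=100]: 00000000  (ones: 0)
  rows 40-47 [x1,x2,x3=101]: 11111111  (ones: 8)
  rows 48-55 [x1,x2,x3=110]: 00000000  (ones: 0)
  rows 56-63 [x1,x2,x3=111]: 10111011  (ones: 6)
Satisfying assignments = 1+4+2+6+0+8+0+6 = 27

27


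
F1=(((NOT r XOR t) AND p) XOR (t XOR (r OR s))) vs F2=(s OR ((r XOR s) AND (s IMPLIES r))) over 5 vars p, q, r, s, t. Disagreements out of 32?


F1 = (((NOT r XOR t) AND p) XOR (t XOR (r OR s)))
F2 = (s OR ((r XOR s) AND (s IMPLIES r)))
Evaluate both on each of 32 rows (bits = p,q,r,s,t):
  row 0 [00000]: F1=0 F2=0 -> 0
  row 1 [00001]: F1=1 F2=0 (differ) -> 1
  row 2 [00010]: F1=1 F2=1 -> 0
  row 3 [00011]: F1=0 F2=1 (differ) -> 1
  row 4 [00100]: F1=1 F2=1 -> 0
  row 5 [00101]: F1=0 F2=1 (differ) -> 1
  row 6 [00110]: F1=1 F2=1 -> 0
  row 7 [00111]: F1=0 F2=1 (differ) -> 1
  row 8 [01000]: F1=0 F2=0 -> 0
  row 9 [01001]: F1=1 F2=0 (differ) -> 1
  row 10 [01010]: F1=1 F2=1 -> 0
  row 11 [01011]: F1=0 F2=1 (differ) -> 1
  row 12 [01100]: F1=1 F2=1 -> 0
  row 13 [01101]: F1=0 F2=1 (differ) -> 1
  row 14 [01110]: F1=1 F2=1 -> 0
  row 15 [01111]: F1=0 F2=1 (differ) -> 1
  row 16 [10000]: F1=1 F2=0 (differ) -> 1
  row 17 [10001]: F1=1 F2=0 (differ) -> 1
  row 18 [10010]: F1=0 F2=1 (differ) -> 1
  row 19 [10011]: F1=0 F2=1 (differ) -> 1
  row 20 [10100]: F1=1 F2=1 -> 0
  row 21 [10101]: F1=1 F2=1 -> 0
  row 22 [10110]: F1=1 F2=1 -> 0
  row 23 [10111]: F1=1 F2=1 -> 0
  row 24 [11000]: F1=1 F2=0 (differ) -> 1
  row 25 [11001]: F1=1 F2=0 (differ) -> 1
  row 26 [11010]: F1=0 F2=1 (differ) -> 1
  row 27 [11011]: F1=0 F2=1 (differ) -> 1
  row 28 [11100]: F1=1 F2=1 -> 0
  row 29 [11101]: F1=1 F2=1 -> 0
  row 30 [11110]: F1=1 F2=1 -> 0
  row 31 [11111]: F1=1 F2=1 -> 0
Full result column, 8 rows per line (p,q fixed per line; r,s,t runs 000..111 left to right):
  rows 0-7 [p,q=00]: 01010101  (ones: 4)
  rows 8-15 [p,q=01]: 01010101  (ones: 4)
  rows 16-23 [p,q=10]: 11110000  (ones: 4)
  rows 24-31 [p,q=11]: 11110000  (ones: 4)
Disagreements = 4+4+4+4 = 16

16


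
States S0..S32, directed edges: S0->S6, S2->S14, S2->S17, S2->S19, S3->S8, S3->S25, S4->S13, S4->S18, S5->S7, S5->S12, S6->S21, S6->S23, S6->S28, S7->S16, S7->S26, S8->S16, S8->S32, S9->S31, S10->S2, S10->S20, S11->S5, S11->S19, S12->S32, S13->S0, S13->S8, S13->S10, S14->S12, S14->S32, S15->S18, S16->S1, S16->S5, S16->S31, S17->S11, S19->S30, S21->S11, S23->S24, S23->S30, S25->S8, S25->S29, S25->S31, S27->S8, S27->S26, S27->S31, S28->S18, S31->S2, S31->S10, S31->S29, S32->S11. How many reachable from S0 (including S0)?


BFS from S0:
  layer 0: {S0}
  layer 1: {S6}
  layer 2: {S21, S23, S28}
  layer 3: {S11, S18, S24, S30}
  layer 4: {S5, S19}
  layer 5: {S7, S12}
  layer 6: {S16, S26, S32}
  layer 7: {S1, S31}
  layer 8: {S2, S10, S29}
  layer 9: {S14, S17, S20}
Reachable set: {S0, S1, S2, S5, S6, S7, S10, S11, S12, S14, S16, S17, S18, S19, S20, S21, S23, S24, S26, S28, S29, S30, S31, S32}
Count = 24

24


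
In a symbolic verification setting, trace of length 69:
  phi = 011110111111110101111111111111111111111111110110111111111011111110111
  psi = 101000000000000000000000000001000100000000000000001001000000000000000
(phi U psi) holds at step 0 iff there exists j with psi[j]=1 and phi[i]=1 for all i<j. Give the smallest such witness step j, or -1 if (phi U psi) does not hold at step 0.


(phi U psi) at 0: need smallest j with psi[j]=1 and phi[i]=1 for all i in [0,j).
Scan from step 0:
  step 0: psi=1 and phi held for [0,0) -> witness found
Witness step = 0

0


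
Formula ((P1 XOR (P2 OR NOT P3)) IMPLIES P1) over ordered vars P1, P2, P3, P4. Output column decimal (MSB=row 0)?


Formula: ((P1 XOR (P2 OR NOT P3)) IMPLIES P1) over P1, P2, P3, P4 (16 rows)
Evaluate each row (bits = P1,P2,P3,P4, MSB first):
  row 0 [0000]: ((0 XOR (0 OR NOT 0)) IMPLIES 0) -> 0
  row 1 [0001]: ((0 XOR (0 OR NOT 0)) IMPLIES 0) -> 0
  row 2 [0010]: ((0 XOR (0 OR NOT 1)) IMPLIES 0) -> 1
  row 3 [0011]: ((0 XOR (0 OR NOT 1)) IMPLIES 0) -> 1
  row 4 [0100]: ((0 XOR (1 OR NOT 0)) IMPLIES 0) -> 0
  row 5 [0101]: ((0 XOR (1 OR NOT 0)) IMPLIES 0) -> 0
  row 6 [0110]: ((0 XOR (1 OR NOT 1)) IMPLIES 0) -> 0
  row 7 [0111]: ((0 XOR (1 OR NOT 1)) IMPLIES 0) -> 0
  row 8 [1000]: ((1 XOR (0 OR NOT 0)) IMPLIES 1) -> 1
  row 9 [1001]: ((1 XOR (0 OR NOT 0)) IMPLIES 1) -> 1
  row 10 [1010]: ((1 XOR (0 OR NOT 1)) IMPLIES 1) -> 1
  row 11 [1011]: ((1 XOR (0 OR NOT 1)) IMPLIES 1) -> 1
  row 12 [1100]: ((1 XOR (1 OR NOT 0)) IMPLIES 1) -> 1
  row 13 [1101]: ((1 XOR (1 OR NOT 0)) IMPLIES 1) -> 1
  row 14 [1110]: ((1 XOR (1 OR NOT 1)) IMPLIES 1) -> 1
  row 15 [1111]: ((1 XOR (1 OR NOT 1)) IMPLIES 1) -> 1
Full result column, 4 rows per line (P1,P2 fixed per line; P3,P4 runs 00..11 left to right):
  rows 0-3 [P1,P2=00]: 0011  = hex 3
  rows 4-7 [P1,P2=01]: 0000  = hex 0
  rows 8-11 [P1,P2=10]: 1111  = hex F
  rows 12-15 [P1,P2=11]: 1111  = hex F
Output column (row 0 .. row 15) = 0011000011111111
Output column grouped in 4s = 0011 0000 1111 1111 = 0x30FF
Convert to decimal digit by digit (value = value*16 + digit):
  3 -> 3
  3*16 + 0 = 48
  48*16 + 15 (F) = 783
  783*16 + 15 (F) = 12543
Decimal = 12543

12543


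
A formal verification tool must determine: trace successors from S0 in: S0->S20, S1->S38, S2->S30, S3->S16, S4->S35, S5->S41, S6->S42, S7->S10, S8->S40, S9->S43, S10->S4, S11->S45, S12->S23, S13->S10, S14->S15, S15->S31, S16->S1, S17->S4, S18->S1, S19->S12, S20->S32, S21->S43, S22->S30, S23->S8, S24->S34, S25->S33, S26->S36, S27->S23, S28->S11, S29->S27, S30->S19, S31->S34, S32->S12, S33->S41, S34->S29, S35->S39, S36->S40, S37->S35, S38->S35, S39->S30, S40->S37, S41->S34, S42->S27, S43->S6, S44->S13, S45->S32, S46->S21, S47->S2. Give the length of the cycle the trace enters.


Trace from S0 until a state repeats:
  S0 -> S20 -> S32 -> S12 -> S23 -> S8 -> S40 -> S37 -> S35 -> S39 -> S30 -> S19 -> S12
S12 first seen at step 3, revisited at step 12.
Cycle length = 12 - 3 = 9

9


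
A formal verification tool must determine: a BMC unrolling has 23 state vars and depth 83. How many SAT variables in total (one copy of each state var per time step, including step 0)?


BMC unrolls to depth k, creating one copy of each state var for steps 0..k.
Step count = 83 + 1 = 84 (steps 0 through 83)
Vars per step = 23
Total = 23 * 84 = 1932

1932


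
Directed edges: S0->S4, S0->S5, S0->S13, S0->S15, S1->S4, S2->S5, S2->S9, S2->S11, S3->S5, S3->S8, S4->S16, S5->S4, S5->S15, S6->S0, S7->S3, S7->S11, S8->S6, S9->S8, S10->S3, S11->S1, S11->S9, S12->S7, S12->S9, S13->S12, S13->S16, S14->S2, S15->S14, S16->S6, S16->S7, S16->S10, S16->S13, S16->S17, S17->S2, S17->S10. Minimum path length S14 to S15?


BFS layer-by-layer from S14:
  dist 0: {S14}
  dist 1: {S2}
  dist 2: {S5, S9, S11}
  dist 3: {S1, S4, S8, S15}
  -> S15 reached at distance 3
Shortest path length = 3

3


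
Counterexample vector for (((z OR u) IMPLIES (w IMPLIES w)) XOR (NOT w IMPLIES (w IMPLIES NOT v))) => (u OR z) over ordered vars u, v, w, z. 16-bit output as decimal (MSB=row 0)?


F1 = (((z OR u) IMPLIES (w IMPLIES w)) XOR (NOT w IMPLIES (w IMPLIES NOT v)))
F2 = (u OR z)
Counterexample to F1=>F2 is where F1=1 and F2=0.
Evaluate each row (bits = u,v,w,z, MSB first):
  row 0 [0000]: F1=0 F2=0 -> F1&~F2 -> 0
  row 1 [0001]: F1=0 F2=1 -> F1&~F2 -> 0
  row 2 [0010]: F1=0 F2=0 -> F1&~F2 -> 0
  row 3 [0011]: F1=0 F2=1 -> F1&~F2 -> 0
  row 4 [0100]: F1=0 F2=0 -> F1&~F2 -> 0
  row 5 [0101]: F1=0 F2=1 -> F1&~F2 -> 0
  row 6 [0110]: F1=0 F2=0 -> F1&~F2 -> 0
  row 7 [0111]: F1=0 F2=1 -> F1&~F2 -> 0
  row 8 [1000]: F1=0 F2=1 -> F1&~F2 -> 0
  row 9 [1001]: F1=0 F2=1 -> F1&~F2 -> 0
  row 10 [1010]: F1=0 F2=1 -> F1&~F2 -> 0
  row 11 [1011]: F1=0 F2=1 -> F1&~F2 -> 0
  row 12 [1100]: F1=0 F2=1 -> F1&~F2 -> 0
  row 13 [1101]: F1=0 F2=1 -> F1&~F2 -> 0
  row 14 [1110]: F1=0 F2=1 -> F1&~F2 -> 0
  row 15 [1111]: F1=0 F2=1 -> F1&~F2 -> 0
Full result column, 4 rows per line (u,v fixed per line; w,z runs 00..11 left to right):
  rows 0-3 [u,v=00]: 0000  = hex 0
  rows 4-7 [u,v=01]: 0000  = hex 0
  rows 8-11 [u,v=10]: 0000  = hex 0
  rows 12-15 [u,v=11]: 0000  = hex 0
Counterexample vector (row 0 .. row 15) = 0000000000000000
Output column grouped in 4s = 0000 0000 0000 0000 = 0x0000
Convert to decimal digit by digit (value = value*16 + digit):
  0 -> 0
  0*16 + 0 = 0
  0*16 + 0 = 0
  0*16 + 0 = 0
Decimal = 0

0


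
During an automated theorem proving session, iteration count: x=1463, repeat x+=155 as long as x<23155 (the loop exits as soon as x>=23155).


Step 1: x goes from 1463 toward 23155 by 155; the body runs while x<23155, so iterations = ceil((bound-start)/step)
Step 2: Distance=21692
Step 3: ceil(21692/155)=140

140


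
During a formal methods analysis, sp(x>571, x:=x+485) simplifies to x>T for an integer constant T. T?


Formula: sp(P, x:=E) = exists old_x. (x = E[old_x/x]) AND P[old_x/x] (old_x is the value of x before the assignment; eliminate old_x by solving x = E[old_x/x] for old_x)
Step 1: Precondition P: x>571, i.e. old_x > 571
Step 2: Assignment gives x = old_x + 485, so old_x = x - 485
Step 3: Substitute into P: x - 485 > 571
Step 4: Simplify: x > 571+485 = 1056

1056


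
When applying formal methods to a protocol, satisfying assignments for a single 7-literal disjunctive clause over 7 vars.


Step 1: Total=2^7=128
Step 2: Unsat when all 7 false: 2^0=1
Step 3: Sat=128-1=127

127


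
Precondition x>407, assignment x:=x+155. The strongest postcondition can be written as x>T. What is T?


Formula: sp(P, x:=E) = exists old_x. (x = E[old_x/x]) AND P[old_x/x] (old_x is the value of x before the assignment; eliminate old_x by solving x = E[old_x/x] for old_x)
Step 1: Precondition P: x>407, i.e. old_x > 407
Step 2: Assignment gives x = old_x + 155, so old_x = x - 155
Step 3: Substitute into P: x - 155 > 407
Step 4: Simplify: x > 407+155 = 562

562


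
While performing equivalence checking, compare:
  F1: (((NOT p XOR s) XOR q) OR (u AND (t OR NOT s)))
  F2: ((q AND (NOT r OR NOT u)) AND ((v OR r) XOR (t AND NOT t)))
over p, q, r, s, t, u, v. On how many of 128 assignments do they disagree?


F1 = (((NOT p XOR s) XOR q) OR (u AND (t OR NOT s)))
F2 = ((q AND (NOT r OR NOT u)) AND ((v OR r) XOR (t AND NOT t)))
Evaluate both on each of 128 rows (bits = p,q,r,s,t,u,v):
  row 0 [0000000]: F1=1 F2=0 (differ) -> 1
  row 1 [0000001]: F1=1 F2=0 (differ) -> 1
  row 2 [0000010]: F1=1 F2=0 (differ) -> 1
  row 3 [0000011]: F1=1 F2=0 (differ) -> 1
  row 4 [0000100]: F1=1 F2=0 (differ) -> 1
  (every remaining row is evaluated the same way; all 128 results are listed next)
Full result column, 8 rows per line (p,q,r,s fixed per line; t,u,v runs 000..111 left to right):
  rows 0-7 [p,q,r,s=0000]: 11111111  (ones: 8)
  rows 8-15 [p,q,r,s=0001]: 00000011  (ones: 2)
  rows 16-23 [p,q,r,s=0010]: 11111111  (ones: 8)
  rows 24-31 [p,q,r,s=0011]: 00000011  (ones: 2)
  rows 32-39 [p,q,r,s=0100]: 01100110  (ones: 4)
  rows 40-47 [p,q,r,s=0101]: 10101010  (ones: 4)
  rows 48-55 [p,q,r,s=0110]: 11111111  (ones: 8)
  rows 56-63 [p,q,r,s=0111]: 00110011  (ones: 4)
  rows 64-71 [p,q,r,s=1000]: 00110011  (ones: 4)
  rows 72-79 [p,q,r,s=1001]: 11111111  (ones: 8)
  rows 80-87 [p,q,r,s=1010]: 00110011  (ones: 4)
  rows 88-95 [p,q,r,s=1011]: 11111111  (ones: 8)
  rows 96-103 [p,q,r,s=1100]: 10101010  (ones: 4)
  rows 104-111 [p,q,r,s=1101]: 01010110  (ones: 4)
  rows 112-119 [p,q,r,s=1110]: 00110011  (ones: 4)
  rows 120-127 [p,q,r,s=1111]: 11001111  (ones: 6)
Disagreements = 8+2+8+2+4+4+8+4+4+8+4+8+4+4+4+6 = 82

82


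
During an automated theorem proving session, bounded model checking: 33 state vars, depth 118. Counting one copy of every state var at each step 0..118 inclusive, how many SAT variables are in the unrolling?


BMC unrolls to depth k, creating one copy of each state var for steps 0..k.
Step count = 118 + 1 = 119 (steps 0 through 118)
Vars per step = 33
Total = 33 * 119 = 3927

3927


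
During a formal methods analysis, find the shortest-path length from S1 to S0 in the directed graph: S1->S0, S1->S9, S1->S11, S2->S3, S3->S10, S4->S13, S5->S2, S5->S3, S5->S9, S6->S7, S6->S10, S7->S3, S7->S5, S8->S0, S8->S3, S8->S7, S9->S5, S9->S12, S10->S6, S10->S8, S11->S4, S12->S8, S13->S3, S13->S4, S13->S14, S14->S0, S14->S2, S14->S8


BFS layer-by-layer from S1:
  dist 0: {S1}
  dist 1: {S0, S9, S11}
  -> S0 reached at distance 1
Shortest path length = 1

1


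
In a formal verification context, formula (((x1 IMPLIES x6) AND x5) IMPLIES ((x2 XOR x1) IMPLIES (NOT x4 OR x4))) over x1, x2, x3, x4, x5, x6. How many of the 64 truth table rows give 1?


Formula: (((x1 IMPLIES x6) AND x5) IMPLIES ((x2 XOR x1) IMPLIES (NOT x4 OR x4))) over 6 vars (64 rows)
Evaluate each row (x1, x2, x3, x4, x5, x6 as bits, MSB first):
  row 0 [000000]: (((0 IMPLIES 0) AND 0) IMPLIES ((0 XOR 0) IMPLIES (NOT 0 OR 0))) -> 1
  row 1 [000001]: (((0 IMPLIES 1) AND 0) IMPLIES ((0 XOR 0) IMPLIES (NOT 0 OR 0))) -> 1
  row 2 [000010]: (((0 IMPLIES 0) AND 1) IMPLIES ((0 XOR 0) IMPLIES (NOT 0 OR 0))) -> 1
  row 3 [000011]: (((0 IMPLIES 1) AND 1) IMPLIES ((0 XOR 0) IMPLIES (NOT 0 OR 0))) -> 1
  row 4 [000100]: (((0 IMPLIES 0) AND 0) IMPLIES ((0 XOR 0) IMPLIES (NOT 1 OR 1))) -> 1
  (every remaining row is evaluated the same way; all 64 results are listed next)
Full result column, 8 rows per line (x1,x2,x3 fixed per line; x4,x5,x6 runs 000..111 left to right):
  rows 0-7 [x1,x2,x3=000]: 11111111  (ones: 8)
  rows 8-15 [x1,x2,x3=001]: 11111111  (ones: 8)
  rows 16-23 [x1,x2,x3=010]: 11111111  (ones: 8)
  rows 24-31 [x1,x2,x3=011]: 11111111  (ones: 8)
  rows 32-39 [x1,x2,x3=100]: 11111111  (ones: 8)
  rows 40-47 [x1,x2,x3=101]: 11111111  (ones: 8)
  rows 48-55 [x1,x2,x3=110]: 11111111  (ones: 8)
  rows 56-63 [x1,x2,x3=111]: 11111111  (ones: 8)
Count of 1-rows = 8+8+8+8+8+8+8+8 = 64

64


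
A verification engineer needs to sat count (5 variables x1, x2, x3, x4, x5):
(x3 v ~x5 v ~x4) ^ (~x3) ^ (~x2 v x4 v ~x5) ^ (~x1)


CNF with 4 clauses over 5 vars (32 assignments).
An assignment satisfies CNF iff every clause has >=1 true literal.
Check each row (bits = x1,x2,x3,x4,x5; clause T/F shown):
  row 0 [00000]: clauses=TTTT -> 1
  row 1 [00001]: clauses=TTTT -> 1
  row 2 [00010]: clauses=TTTT -> 1
  row 3 [00011]: clauses=FTTT -> 0
  row 4 [00100]: clauses=TFTT -> 0
  row 5 [00101]: clauses=TFTT -> 0
  row 6 [00110]: clauses=TFTT -> 0
  row 7 [00111]: clauses=TFTT -> 0
  row 8 [01000]: clauses=TTTT -> 1
  row 9 [01001]: clauses=TTFT -> 0
  row 10 [01010]: clauses=TTTT -> 1
  row 11 [01011]: clauses=FTTT -> 0
  row 12 [01100]: clauses=TFTT -> 0
  row 13 [01101]: clauses=TFFT -> 0
  row 14 [01110]: clauses=TFTT -> 0
  row 15 [01111]: clauses=TFTT -> 0
  row 16 [10000]: clauses=TTTF -> 0
  row 17 [10001]: clauses=TTTF -> 0
  row 18 [10010]: clauses=TTTF -> 0
  row 19 [10011]: clauses=FTTF -> 0
  row 20 [10100]: clauses=TFTF -> 0
  row 21 [10101]: clauses=TFTF -> 0
  row 22 [10110]: clauses=TFTF -> 0
  row 23 [10111]: clauses=TFTF -> 0
  row 24 [11000]: clauses=TTTF -> 0
  row 25 [11001]: clauses=TTFF -> 0
  row 26 [11010]: clauses=TTTF -> 0
  row 27 [11011]: clauses=FTTF -> 0
  row 28 [11100]: clauses=TFTF -> 0
  row 29 [11101]: clauses=TFFF -> 0
  row 30 [11110]: clauses=TFTF -> 0
  row 31 [11111]: clauses=TFTF -> 0
Full result column, 8 rows per line (x1,x2 fixed per line; x3,x4,x5 runs 000..111 left to right):
  rows 0-7 [x1,x2=00]: 11100000  (ones: 3)
  rows 8-15 [x1,x2=01]: 10100000  (ones: 2)
  rows 16-23 [x1,x2=10]: 00000000  (ones: 0)
  rows 24-31 [x1,x2=11]: 00000000  (ones: 0)
Satisfying assignments = 3+2+0+0 = 5

5


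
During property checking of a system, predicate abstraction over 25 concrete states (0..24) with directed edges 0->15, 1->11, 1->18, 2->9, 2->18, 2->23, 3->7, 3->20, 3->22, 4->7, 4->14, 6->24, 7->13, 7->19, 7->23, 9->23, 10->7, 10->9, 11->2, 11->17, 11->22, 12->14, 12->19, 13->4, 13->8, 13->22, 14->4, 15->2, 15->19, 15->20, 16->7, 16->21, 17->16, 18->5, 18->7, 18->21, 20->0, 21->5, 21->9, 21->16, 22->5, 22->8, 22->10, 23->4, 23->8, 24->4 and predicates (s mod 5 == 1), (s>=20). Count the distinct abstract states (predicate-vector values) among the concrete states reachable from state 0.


BFS from 0:
Concrete reachable: {0, 2, 4, 5, 7, 8, 9, 10, 13, 14, 15, 16, 18, 19, 20, 21, 22, 23}
Abstract via predicates (s mod 5 == 1), (s>=20):
  (0,0) <- {0, 2, 4, 5, 7, 8, 9, 10, 13, 14, 15, 18, 19}
  (0,1) <- {20, 22, 23}
  (1,0) <- {16}
  (1,1) <- {21}
Distinct abstract states = 4

4


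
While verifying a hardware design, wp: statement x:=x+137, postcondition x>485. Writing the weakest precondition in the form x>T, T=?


Formula: wp(x:=E, P) = P[E/x] (substitute E for x in postcondition)
Step 1: Postcondition: x>485
Step 2: Substitute x+137 for x: x+137>485
Step 3: Solve for x: x > 485-137 = 348

348


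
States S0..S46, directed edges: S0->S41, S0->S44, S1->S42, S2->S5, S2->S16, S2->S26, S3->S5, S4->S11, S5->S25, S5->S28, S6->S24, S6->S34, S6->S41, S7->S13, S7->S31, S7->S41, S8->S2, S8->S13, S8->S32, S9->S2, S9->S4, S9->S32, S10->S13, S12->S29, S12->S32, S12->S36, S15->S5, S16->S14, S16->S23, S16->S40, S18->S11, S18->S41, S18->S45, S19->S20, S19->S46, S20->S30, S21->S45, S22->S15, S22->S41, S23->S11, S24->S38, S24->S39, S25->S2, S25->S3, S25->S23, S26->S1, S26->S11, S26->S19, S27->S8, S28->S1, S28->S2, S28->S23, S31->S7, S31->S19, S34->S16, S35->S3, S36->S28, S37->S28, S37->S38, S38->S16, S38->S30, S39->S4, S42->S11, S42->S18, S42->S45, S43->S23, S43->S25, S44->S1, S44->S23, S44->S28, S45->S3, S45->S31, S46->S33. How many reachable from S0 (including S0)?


BFS from S0:
  layer 0: {S0}
  layer 1: {S41, S44}
  layer 2: {S1, S23, S28}
  layer 3: {S2, S11, S42}
  layer 4: {S5, S16, S18, S26, S45}
  layer 5: {S3, S14, S19, S25, S31, S40}
  layer 6: {S7, S20, S46}
  layer 7: {S13, S30, S33}
Reachable set: {S0, S1, S2, S3, S5, S7, S11, S13, S14, S16, S18, S19, S20, S23, S25, S26, S28, S30, S31, S33, S40, S41, S42, S44, S45, S46}
Count = 26

26


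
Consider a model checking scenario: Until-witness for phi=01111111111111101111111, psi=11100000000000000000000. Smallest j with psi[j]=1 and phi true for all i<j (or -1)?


(phi U psi) at 0: need smallest j with psi[j]=1 and phi[i]=1 for all i in [0,j).
Scan from step 0:
  step 0: psi=1 and phi held for [0,0) -> witness found
Witness step = 0

0


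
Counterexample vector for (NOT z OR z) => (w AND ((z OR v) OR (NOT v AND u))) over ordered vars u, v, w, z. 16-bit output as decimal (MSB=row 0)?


F1 = (NOT z OR z)
F2 = (w AND ((z OR v) OR (NOT v AND u)))
Counterexample to F1=>F2 is where F1=1 and F2=0.
Evaluate each row (bits = u,v,w,z, MSB first):
  row 0 [0000]: F1=1 F2=0 -> F1&~F2 -> 1
  row 1 [0001]: F1=1 F2=0 -> F1&~F2 -> 1
  row 2 [0010]: F1=1 F2=0 -> F1&~F2 -> 1
  row 3 [0011]: F1=1 F2=1 -> F1&~F2 -> 0
  row 4 [0100]: F1=1 F2=0 -> F1&~F2 -> 1
  row 5 [0101]: F1=1 F2=0 -> F1&~F2 -> 1
  row 6 [0110]: F1=1 F2=1 -> F1&~F2 -> 0
  row 7 [0111]: F1=1 F2=1 -> F1&~F2 -> 0
  row 8 [1000]: F1=1 F2=0 -> F1&~F2 -> 1
  row 9 [1001]: F1=1 F2=0 -> F1&~F2 -> 1
  row 10 [1010]: F1=1 F2=1 -> F1&~F2 -> 0
  row 11 [1011]: F1=1 F2=1 -> F1&~F2 -> 0
  row 12 [1100]: F1=1 F2=0 -> F1&~F2 -> 1
  row 13 [1101]: F1=1 F2=0 -> F1&~F2 -> 1
  row 14 [1110]: F1=1 F2=1 -> F1&~F2 -> 0
  row 15 [1111]: F1=1 F2=1 -> F1&~F2 -> 0
Full result column, 4 rows per line (u,v fixed per line; w,z runs 00..11 left to right):
  rows 0-3 [u,v=00]: 1110  = hex E
  rows 4-7 [u,v=01]: 1100  = hex C
  rows 8-11 [u,v=10]: 1100  = hex C
  rows 12-15 [u,v=11]: 1100  = hex C
Counterexample vector (row 0 .. row 15) = 1110110011001100
Output column grouped in 4s = 1110 1100 1100 1100 = 0xECCC
Convert to decimal digit by digit (value = value*16 + digit):
  E -> 14
  14*16 + 12 (C) = 236
  236*16 + 12 (C) = 3788
  3788*16 + 12 (C) = 60620
Decimal = 60620

60620


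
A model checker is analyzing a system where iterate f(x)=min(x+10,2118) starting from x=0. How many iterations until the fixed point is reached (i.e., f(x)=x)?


Step 1: x=0, cap=2118, increment=10
Step 2: x grows by 10 each step until capped at 2118; fixed point is x=2118
Step 3: iterations = ceil(2118/10) = 212

212


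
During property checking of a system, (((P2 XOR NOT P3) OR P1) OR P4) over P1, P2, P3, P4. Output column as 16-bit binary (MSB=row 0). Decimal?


Formula: (((P2 XOR NOT P3) OR P1) OR P4) over P1, P2, P3, P4 (16 rows)
Evaluate each row (bits = P1,P2,P3,P4, MSB first):
  row 0 [0000]: (((0 XOR NOT 0) OR 0) OR 0) -> 1
  row 1 [0001]: (((0 XOR NOT 0) OR 0) OR 1) -> 1
  row 2 [0010]: (((0 XOR NOT 1) OR 0) OR 0) -> 0
  row 3 [0011]: (((0 XOR NOT 1) OR 0) OR 1) -> 1
  row 4 [0100]: (((1 XOR NOT 0) OR 0) OR 0) -> 0
  row 5 [0101]: (((1 XOR NOT 0) OR 0) OR 1) -> 1
  row 6 [0110]: (((1 XOR NOT 1) OR 0) OR 0) -> 1
  row 7 [0111]: (((1 XOR NOT 1) OR 0) OR 1) -> 1
  row 8 [1000]: (((0 XOR NOT 0) OR 1) OR 0) -> 1
  row 9 [1001]: (((0 XOR NOT 0) OR 1) OR 1) -> 1
  row 10 [1010]: (((0 XOR NOT 1) OR 1) OR 0) -> 1
  row 11 [1011]: (((0 XOR NOT 1) OR 1) OR 1) -> 1
  row 12 [1100]: (((1 XOR NOT 0) OR 1) OR 0) -> 1
  row 13 [1101]: (((1 XOR NOT 0) OR 1) OR 1) -> 1
  row 14 [1110]: (((1 XOR NOT 1) OR 1) OR 0) -> 1
  row 15 [1111]: (((1 XOR NOT 1) OR 1) OR 1) -> 1
Full result column, 4 rows per line (P1,P2 fixed per line; P3,P4 runs 00..11 left to right):
  rows 0-3 [P1,P2=00]: 1101  = hex D
  rows 4-7 [P1,P2=01]: 0111  = hex 7
  rows 8-11 [P1,P2=10]: 1111  = hex F
  rows 12-15 [P1,P2=11]: 1111  = hex F
Output column (row 0 .. row 15) = 1101011111111111
Output column grouped in 4s = 1101 0111 1111 1111 = 0xD7FF
Convert to decimal digit by digit (value = value*16 + digit):
  D -> 13
  13*16 + 7 = 215
  215*16 + 15 (F) = 3455
  3455*16 + 15 (F) = 55295
Decimal = 55295

55295
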